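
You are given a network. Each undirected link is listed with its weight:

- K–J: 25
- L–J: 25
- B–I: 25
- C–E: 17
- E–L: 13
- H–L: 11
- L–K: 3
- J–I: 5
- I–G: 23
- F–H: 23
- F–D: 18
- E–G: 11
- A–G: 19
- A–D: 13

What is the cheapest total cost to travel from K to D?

Enumerating some paths:
K–L–H–F–D: 3+11+23+18 = 55
K–L–E–G–A–D: 3+13+11+19+13 = 59
K–L–J–I–G–A–D: 3+25+5+23+19+13 = 88
K–J–I–G–A–D: 25+5+23+19+13 = 85
Cheapest is K–L–H–F–D at 55.

55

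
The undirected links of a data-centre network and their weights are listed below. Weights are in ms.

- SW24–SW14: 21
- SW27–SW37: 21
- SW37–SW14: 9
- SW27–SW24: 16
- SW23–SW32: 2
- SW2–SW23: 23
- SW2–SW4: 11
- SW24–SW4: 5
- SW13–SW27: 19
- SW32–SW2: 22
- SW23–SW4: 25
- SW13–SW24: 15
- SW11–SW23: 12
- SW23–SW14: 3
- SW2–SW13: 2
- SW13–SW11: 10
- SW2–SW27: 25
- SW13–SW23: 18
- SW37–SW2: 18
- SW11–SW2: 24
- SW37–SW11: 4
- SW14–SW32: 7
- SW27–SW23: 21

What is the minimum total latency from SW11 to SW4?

Shortest distances from SW11:
SW11: 0
SW37: 4  (via SW11)
SW13: 10  (via SW11)
SW23: 12  (via SW11)
SW2: 12  (via SW13)
SW14: 13  (via SW37)
SW32: 14  (via SW23)
SW4: 23  (via SW2)
Shortest route: SW11–SW13–SW2–SW4 = 23 ms.

23 ms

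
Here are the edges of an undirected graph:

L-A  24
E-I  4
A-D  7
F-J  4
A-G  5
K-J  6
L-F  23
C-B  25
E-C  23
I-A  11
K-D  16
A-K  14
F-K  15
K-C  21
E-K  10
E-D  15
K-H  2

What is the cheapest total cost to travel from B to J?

Running Dijkstra from B:
B: 0
C: 25  (via B)
K: 46  (via C)
E: 48  (via C)
H: 48  (via K)
I: 52  (via E)
J: 52  (via K)
Shortest route: B–C–K–J = 52.

52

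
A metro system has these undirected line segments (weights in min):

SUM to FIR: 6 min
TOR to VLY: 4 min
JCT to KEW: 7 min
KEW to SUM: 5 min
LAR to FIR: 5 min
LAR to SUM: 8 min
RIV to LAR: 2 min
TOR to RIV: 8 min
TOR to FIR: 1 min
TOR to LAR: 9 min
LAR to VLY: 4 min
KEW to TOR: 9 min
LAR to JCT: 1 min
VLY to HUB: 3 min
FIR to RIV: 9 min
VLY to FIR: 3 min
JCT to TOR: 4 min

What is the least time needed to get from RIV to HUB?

Settle nodes by increasing distance from RIV:
RIV: 0
LAR: 2  (via RIV)
JCT: 3  (via LAR)
VLY: 6  (via LAR)
TOR: 7  (via JCT)
FIR: 7  (via LAR)
HUB: 9  (via VLY)
Shortest route: RIV–LAR–VLY–HUB = 9 min.

9 min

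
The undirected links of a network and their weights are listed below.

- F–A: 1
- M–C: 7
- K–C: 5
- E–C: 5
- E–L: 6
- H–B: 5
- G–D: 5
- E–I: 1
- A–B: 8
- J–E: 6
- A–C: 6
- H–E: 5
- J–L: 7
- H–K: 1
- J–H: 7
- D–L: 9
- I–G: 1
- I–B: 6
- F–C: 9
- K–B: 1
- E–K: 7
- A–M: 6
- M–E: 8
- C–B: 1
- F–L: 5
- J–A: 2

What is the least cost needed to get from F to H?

10

Running Dijkstra from F:
F: 0
A: 1  (via F)
J: 3  (via A)
L: 5  (via F)
C: 7  (via A)
M: 7  (via A)
B: 8  (via C)
E: 9  (via J)
K: 9  (via B)
H: 10  (via J)
Shortest route: F → A → J → H = 10.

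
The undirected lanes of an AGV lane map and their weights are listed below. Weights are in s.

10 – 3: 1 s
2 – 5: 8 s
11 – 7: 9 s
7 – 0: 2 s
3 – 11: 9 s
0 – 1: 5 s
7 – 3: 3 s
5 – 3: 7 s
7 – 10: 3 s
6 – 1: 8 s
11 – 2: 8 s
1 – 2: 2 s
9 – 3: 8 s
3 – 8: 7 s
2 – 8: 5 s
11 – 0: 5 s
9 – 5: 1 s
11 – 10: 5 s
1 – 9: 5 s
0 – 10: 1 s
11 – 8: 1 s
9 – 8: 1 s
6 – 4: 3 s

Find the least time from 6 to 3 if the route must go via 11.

Best 6 to 11: 6–1–9–8–11 costing 15
Shortest 11→3: 11–10–3 = 6
Total via 11: 15 + 6 = 21 s.

21 s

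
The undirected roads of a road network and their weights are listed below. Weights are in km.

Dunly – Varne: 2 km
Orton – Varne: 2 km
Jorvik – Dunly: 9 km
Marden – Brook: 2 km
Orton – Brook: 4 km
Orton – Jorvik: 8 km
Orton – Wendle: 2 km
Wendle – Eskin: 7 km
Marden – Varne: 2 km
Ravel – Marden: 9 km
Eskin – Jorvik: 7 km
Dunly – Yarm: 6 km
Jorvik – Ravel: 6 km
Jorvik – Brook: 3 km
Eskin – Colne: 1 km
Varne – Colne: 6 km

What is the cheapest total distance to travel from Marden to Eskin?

Compare a few routes:
Marden → Brook → Jorvik → Eskin: 2+3+7 = 12
Marden → Varne → Orton → Wendle → Eskin: 2+2+2+7 = 13
Marden → Varne → Colne → Eskin: 2+6+1 = 9
Cheapest is Marden → Varne → Colne → Eskin at 9 km.

9 km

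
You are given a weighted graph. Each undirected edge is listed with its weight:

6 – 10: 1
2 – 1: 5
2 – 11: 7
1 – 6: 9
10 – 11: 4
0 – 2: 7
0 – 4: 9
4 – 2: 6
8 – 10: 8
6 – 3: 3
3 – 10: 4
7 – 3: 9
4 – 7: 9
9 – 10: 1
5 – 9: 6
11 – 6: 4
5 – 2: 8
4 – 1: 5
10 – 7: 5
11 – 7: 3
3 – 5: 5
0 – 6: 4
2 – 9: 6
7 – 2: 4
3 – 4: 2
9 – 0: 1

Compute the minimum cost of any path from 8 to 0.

Compare a few routes:
8–10–9–0: 8+1+1 = 10
8–10–3–6–0: 8+4+3+4 = 19
8–10–6–0: 8+1+4 = 13
8–10–11–6–0: 8+4+4+4 = 20
The minimum is 10 via 8–10–9–0.

10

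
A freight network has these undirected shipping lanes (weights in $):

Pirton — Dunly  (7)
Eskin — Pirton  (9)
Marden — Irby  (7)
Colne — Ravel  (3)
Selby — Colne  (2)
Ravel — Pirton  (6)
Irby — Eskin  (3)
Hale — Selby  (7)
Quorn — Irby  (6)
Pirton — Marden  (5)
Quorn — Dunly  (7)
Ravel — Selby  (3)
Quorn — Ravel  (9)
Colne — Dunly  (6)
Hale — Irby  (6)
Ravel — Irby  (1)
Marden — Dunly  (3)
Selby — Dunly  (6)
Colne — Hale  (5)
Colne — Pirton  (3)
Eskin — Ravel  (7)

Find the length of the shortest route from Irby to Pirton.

$7

Enumerating some paths:
Irby → Marden → Pirton: 7+5 = 12
Irby → Eskin → Pirton: 3+9 = 12
Irby → Ravel → Pirton: 1+6 = 7
Irby → Ravel → Selby → Colne → Pirton: 1+3+2+3 = 9
Cheapest is Irby → Ravel → Pirton at $7.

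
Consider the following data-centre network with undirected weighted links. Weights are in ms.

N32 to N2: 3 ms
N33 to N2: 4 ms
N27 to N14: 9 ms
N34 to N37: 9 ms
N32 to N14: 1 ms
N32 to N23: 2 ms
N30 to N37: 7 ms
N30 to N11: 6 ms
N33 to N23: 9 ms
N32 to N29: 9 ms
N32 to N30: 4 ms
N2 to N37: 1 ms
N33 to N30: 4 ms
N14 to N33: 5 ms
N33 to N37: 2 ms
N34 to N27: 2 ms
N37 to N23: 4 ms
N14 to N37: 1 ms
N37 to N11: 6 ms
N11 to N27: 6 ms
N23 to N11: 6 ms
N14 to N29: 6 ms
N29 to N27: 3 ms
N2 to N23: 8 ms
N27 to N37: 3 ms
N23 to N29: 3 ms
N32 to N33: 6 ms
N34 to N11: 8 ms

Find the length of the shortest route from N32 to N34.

Compare a few routes:
N32 → N14 → N37 → N27 → N34: 1+1+3+2 = 7
N32 → N2 → N37 → N27 → N34: 3+1+3+2 = 9
N32 → N23 → N29 → N27 → N34: 2+3+3+2 = 10
N32 → N14 → N37 → N34: 1+1+9 = 11
The minimum is 7 ms via N32 → N14 → N37 → N27 → N34.

7 ms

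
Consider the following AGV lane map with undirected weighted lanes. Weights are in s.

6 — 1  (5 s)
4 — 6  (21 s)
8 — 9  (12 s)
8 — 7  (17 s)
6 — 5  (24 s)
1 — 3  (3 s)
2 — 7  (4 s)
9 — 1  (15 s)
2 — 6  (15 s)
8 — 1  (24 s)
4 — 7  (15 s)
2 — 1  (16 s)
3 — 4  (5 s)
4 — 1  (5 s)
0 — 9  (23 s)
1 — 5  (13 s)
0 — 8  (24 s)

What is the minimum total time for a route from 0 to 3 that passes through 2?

64 s

Shortest 0→2: 0 → 8 → 7 → 2 = 45
Shortest 2→3: 2 → 1 → 3 = 19
Total via 2: 45 + 19 = 64 s.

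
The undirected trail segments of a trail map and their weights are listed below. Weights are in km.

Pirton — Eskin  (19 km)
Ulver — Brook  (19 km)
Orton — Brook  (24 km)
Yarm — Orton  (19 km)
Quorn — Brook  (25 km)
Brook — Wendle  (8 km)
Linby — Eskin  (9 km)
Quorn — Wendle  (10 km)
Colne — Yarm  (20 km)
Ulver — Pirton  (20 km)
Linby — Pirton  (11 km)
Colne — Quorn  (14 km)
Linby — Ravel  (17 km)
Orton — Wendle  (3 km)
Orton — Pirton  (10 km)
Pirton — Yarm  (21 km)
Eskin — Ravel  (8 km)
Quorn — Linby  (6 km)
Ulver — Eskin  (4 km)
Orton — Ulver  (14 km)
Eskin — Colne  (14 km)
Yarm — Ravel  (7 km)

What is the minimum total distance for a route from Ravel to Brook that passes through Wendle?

37 km

Best Ravel to Wendle: Ravel → Yarm → Orton → Wendle costing 29
Shortest Wendle→Brook: Wendle → Brook = 8
Total via Wendle: 29 + 8 = 37 km.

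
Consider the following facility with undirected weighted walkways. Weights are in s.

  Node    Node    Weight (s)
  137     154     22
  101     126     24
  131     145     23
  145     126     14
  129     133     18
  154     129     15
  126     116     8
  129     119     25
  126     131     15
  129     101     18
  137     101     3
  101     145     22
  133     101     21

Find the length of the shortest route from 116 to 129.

50 s

Settle nodes by increasing distance from 116:
116: 0
126: 8  (via 116)
145: 22  (via 126)
131: 23  (via 126)
101: 32  (via 126)
137: 35  (via 101)
129: 50  (via 101)
Shortest route: 116–126–101–129 = 50 s.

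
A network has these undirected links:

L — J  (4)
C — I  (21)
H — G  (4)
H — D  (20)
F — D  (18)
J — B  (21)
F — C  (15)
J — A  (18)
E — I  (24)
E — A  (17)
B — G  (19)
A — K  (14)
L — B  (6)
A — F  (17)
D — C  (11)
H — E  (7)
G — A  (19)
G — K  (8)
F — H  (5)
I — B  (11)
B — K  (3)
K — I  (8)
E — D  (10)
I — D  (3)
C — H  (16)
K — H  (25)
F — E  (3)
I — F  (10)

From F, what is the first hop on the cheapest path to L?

H

Candidate routes:
F → H → G → K → B → L: 5+4+8+3+6 = 26
F → I → B → L: 10+11+6 = 27
F → I → K → B → L: 10+8+3+6 = 27
The minimum is 26 via F → H → G → K → B → L.
So from F the first move is to H.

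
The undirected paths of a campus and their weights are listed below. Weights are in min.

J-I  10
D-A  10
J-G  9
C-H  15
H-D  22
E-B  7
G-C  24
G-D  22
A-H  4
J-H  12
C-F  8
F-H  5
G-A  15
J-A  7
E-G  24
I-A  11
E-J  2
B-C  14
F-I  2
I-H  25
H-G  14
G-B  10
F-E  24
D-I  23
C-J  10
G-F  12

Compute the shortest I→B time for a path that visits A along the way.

Shortest I→A: I → A = 11
Shortest A→B: A → J → E → B = 16
Total via A: 11 + 16 = 27 min.

27 min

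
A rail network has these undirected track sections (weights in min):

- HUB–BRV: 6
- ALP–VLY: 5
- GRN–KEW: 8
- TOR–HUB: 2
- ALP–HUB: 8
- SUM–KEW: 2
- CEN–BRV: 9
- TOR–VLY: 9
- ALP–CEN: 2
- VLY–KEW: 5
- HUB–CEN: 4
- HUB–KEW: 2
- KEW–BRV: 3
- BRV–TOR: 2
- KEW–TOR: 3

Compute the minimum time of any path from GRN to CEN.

Compare a few routes:
GRN–KEW–BRV–CEN: 8+3+9 = 20
GRN–KEW–TOR–HUB–CEN: 8+3+2+4 = 17
GRN–KEW–HUB–CEN: 8+2+4 = 14
GRN–KEW–BRV–TOR–HUB–CEN: 8+3+2+2+4 = 19
Cheapest is GRN–KEW–HUB–CEN at 14 min.

14 min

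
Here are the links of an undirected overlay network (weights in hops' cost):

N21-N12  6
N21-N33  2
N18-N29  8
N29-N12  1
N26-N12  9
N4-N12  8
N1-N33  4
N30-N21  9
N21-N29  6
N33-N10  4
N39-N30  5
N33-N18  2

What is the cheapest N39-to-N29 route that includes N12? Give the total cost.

21 hops' cost

Best N39 to N12: N39 → N30 → N21 → N12 costing 20
Best N12 to N29: N12 → N29 costing 1
Total via N12: 20 + 1 = 21 hops' cost.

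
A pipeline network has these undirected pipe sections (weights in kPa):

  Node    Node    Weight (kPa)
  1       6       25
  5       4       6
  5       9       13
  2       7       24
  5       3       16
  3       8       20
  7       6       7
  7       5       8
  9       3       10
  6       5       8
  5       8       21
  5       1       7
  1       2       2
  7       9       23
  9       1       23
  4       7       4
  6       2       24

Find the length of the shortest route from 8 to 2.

30 kPa

Candidate routes:
8 - 3 - 5 - 1 - 2: 20+16+7+2 = 45
8 - 5 - 1 - 2: 21+7+2 = 30
The minimum is 30 kPa via 8 - 5 - 1 - 2.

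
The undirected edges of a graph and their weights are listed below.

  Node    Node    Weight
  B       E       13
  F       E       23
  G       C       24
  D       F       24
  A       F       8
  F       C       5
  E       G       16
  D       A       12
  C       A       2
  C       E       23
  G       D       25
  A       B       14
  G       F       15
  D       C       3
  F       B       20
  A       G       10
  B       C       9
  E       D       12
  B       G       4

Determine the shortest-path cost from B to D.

12

Settle nodes by increasing distance from B:
B: 0
G: 4  (via B)
C: 9  (via B)
A: 11  (via C)
D: 12  (via C)
Shortest route: B → C → D = 12.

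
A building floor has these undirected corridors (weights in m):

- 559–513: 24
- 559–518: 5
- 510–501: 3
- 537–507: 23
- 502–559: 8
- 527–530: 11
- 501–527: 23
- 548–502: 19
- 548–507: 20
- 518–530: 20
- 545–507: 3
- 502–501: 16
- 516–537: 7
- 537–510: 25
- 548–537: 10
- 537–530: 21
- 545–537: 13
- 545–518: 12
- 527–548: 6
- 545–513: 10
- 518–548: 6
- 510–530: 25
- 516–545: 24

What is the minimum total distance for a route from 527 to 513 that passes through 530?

Best 527 to 530: 527–530 costing 11
Best 530 to 513: 530–518–545–513 costing 42
Total via 530: 11 + 42 = 53 m.

53 m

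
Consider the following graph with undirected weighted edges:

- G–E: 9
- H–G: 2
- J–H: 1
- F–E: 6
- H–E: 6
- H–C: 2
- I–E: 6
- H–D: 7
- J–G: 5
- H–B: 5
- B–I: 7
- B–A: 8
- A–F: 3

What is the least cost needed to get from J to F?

Enumerating some paths:
J - H - B - A - F: 1+5+8+3 = 17
J - H - E - F: 1+6+6 = 13
Cheapest is J - H - E - F at 13.

13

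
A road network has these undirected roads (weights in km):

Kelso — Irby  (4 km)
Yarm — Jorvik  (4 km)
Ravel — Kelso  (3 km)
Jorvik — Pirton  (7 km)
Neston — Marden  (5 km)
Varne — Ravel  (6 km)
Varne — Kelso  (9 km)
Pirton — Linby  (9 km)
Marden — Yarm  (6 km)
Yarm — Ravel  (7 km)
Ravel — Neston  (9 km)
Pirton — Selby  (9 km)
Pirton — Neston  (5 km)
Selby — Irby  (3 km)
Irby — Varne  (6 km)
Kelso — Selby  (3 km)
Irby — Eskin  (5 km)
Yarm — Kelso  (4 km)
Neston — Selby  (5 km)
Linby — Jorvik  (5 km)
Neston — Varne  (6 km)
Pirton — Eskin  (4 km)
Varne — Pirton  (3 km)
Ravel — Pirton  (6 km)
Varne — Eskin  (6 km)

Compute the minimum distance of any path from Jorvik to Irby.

12 km

Running Dijkstra from Jorvik:
Jorvik: 0
Yarm: 4  (via Jorvik)
Linby: 5  (via Jorvik)
Pirton: 7  (via Jorvik)
Kelso: 8  (via Yarm)
Marden: 10  (via Yarm)
Varne: 10  (via Pirton)
Eskin: 11  (via Pirton)
Ravel: 11  (via Yarm)
Selby: 11  (via Kelso)
Neston: 12  (via Pirton)
Irby: 12  (via Kelso)
Shortest route: Jorvik → Yarm → Kelso → Irby = 12 km.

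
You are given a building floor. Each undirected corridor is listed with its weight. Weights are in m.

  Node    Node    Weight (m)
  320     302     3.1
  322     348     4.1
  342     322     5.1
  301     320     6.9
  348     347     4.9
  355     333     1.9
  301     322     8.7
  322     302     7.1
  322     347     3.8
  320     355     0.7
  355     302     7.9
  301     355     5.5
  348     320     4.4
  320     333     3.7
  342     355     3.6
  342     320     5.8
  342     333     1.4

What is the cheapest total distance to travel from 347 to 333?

10.3 m

Shortest distances from 347:
347: 0
322: 3.8  (via 347)
348: 4.9  (via 347)
342: 8.9  (via 322)
320: 9.3  (via 348)
355: 10  (via 320)
333: 10.3  (via 342)
Shortest route: 347 → 322 → 342 → 333 = 10.3 m.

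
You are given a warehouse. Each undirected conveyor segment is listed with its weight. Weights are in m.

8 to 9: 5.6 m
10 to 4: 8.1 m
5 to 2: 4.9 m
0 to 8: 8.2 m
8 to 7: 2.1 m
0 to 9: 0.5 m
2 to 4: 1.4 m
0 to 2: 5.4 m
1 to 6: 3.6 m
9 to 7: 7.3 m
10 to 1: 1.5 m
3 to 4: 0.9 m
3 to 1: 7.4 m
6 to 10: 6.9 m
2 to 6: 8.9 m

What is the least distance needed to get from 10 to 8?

Settle nodes by increasing distance from 10:
10: 0
1: 1.5  (via 10)
6: 5.1  (via 1)
4: 8.1  (via 10)
3: 8.9  (via 1)
2: 9.5  (via 4)
5: 14.4  (via 2)
0: 14.9  (via 2)
9: 15.4  (via 0)
8: 21  (via 9)
Shortest route: 10 → 4 → 2 → 0 → 9 → 8 = 21 m.

21 m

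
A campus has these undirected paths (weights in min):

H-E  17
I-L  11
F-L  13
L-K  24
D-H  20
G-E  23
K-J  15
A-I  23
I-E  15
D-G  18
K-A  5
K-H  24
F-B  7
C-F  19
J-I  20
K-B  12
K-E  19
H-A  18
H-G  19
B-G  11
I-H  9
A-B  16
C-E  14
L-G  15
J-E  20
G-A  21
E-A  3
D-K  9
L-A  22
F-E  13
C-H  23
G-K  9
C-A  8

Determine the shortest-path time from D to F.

28 min

Settle nodes by increasing distance from D:
D: 0
K: 9  (via D)
A: 14  (via K)
E: 17  (via A)
G: 18  (via D)
H: 20  (via D)
B: 21  (via K)
C: 22  (via A)
J: 24  (via K)
F: 28  (via B)
Shortest route: D–K–B–F = 28 min.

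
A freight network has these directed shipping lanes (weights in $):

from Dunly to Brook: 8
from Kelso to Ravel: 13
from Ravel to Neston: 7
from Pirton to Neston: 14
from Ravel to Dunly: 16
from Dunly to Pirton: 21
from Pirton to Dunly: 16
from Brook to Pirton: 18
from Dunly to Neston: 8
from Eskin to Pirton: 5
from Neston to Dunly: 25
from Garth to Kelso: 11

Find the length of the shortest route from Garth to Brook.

Compare a few routes:
Garth → Kelso → Ravel → Neston → Dunly → Brook: 11+13+7+25+8 = 64
Garth → Kelso → Ravel → Dunly → Brook: 11+13+16+8 = 48
The minimum is $48 via Garth → Kelso → Ravel → Dunly → Brook.

$48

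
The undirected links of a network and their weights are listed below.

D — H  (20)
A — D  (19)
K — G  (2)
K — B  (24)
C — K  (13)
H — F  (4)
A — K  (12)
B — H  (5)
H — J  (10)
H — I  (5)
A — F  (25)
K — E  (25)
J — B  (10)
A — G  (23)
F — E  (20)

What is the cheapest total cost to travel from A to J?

Running Dijkstra from A:
A: 0
K: 12  (via A)
G: 14  (via K)
D: 19  (via A)
C: 25  (via K)
F: 25  (via A)
H: 29  (via F)
B: 34  (via H)
I: 34  (via H)
E: 37  (via K)
J: 39  (via H)
Shortest route: A–F–H–J = 39.

39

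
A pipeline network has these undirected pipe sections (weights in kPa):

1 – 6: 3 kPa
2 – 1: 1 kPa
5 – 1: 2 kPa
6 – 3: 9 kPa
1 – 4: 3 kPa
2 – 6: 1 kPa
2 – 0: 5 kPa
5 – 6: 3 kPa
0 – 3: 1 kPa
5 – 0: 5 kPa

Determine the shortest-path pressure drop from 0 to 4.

9 kPa

Compare a few routes:
0–2–1–4: 5+1+3 = 9
0–5–1–4: 5+2+3 = 10
Cheapest is 0–2–1–4 at 9 kPa.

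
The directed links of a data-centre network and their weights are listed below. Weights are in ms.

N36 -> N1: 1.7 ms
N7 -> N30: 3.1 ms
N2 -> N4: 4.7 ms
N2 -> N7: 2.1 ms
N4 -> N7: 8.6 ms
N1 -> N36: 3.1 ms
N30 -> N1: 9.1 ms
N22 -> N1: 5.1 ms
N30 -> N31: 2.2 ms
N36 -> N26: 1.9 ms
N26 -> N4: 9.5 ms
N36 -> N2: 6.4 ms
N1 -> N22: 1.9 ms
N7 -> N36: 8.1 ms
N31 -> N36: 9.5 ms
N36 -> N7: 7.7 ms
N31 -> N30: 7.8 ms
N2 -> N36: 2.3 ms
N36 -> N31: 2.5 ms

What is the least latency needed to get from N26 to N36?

Settle nodes by increasing distance from N26:
N26: 0
N4: 9.5  (via N26)
N7: 18.1  (via N4)
N30: 21.2  (via N7)
N31: 23.4  (via N30)
N36: 26.2  (via N7)
Shortest route: N26–N4–N7–N36 = 26.2 ms.

26.2 ms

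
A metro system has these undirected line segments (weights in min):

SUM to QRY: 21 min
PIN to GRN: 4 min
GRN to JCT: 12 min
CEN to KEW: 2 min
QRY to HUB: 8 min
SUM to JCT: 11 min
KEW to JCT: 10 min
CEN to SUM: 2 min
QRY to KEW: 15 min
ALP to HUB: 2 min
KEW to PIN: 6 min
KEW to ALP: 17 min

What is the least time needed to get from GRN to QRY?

25 min

Enumerating some paths:
GRN → PIN → KEW → QRY: 4+6+15 = 25
GRN → PIN → KEW → CEN → SUM → QRY: 4+6+2+2+21 = 35
Cheapest is GRN → PIN → KEW → QRY at 25 min.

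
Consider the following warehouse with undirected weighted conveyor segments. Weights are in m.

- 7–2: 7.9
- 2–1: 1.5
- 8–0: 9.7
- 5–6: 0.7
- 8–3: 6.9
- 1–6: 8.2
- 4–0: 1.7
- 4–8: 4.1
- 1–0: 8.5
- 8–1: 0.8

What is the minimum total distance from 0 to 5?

15.5 m

Shortest distances from 0:
0: 0
4: 1.7  (via 0)
8: 5.8  (via 4)
1: 6.6  (via 8)
2: 8.1  (via 1)
3: 12.7  (via 8)
6: 14.8  (via 1)
5: 15.5  (via 6)
Shortest route: 0 → 4 → 8 → 1 → 6 → 5 = 15.5 m.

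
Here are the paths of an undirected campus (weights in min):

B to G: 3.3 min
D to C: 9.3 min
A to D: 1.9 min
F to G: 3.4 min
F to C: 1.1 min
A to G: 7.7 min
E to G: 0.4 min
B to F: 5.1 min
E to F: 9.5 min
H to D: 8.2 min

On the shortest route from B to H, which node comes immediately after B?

G

Compare a few routes:
B → G → A → D → H: 3.3+7.7+1.9+8.2 = 21.1
B → F → C → D → H: 5.1+1.1+9.3+8.2 = 23.7
Cheapest is B → G → A → D → H at 21.1 min.
So from B the first move is to G.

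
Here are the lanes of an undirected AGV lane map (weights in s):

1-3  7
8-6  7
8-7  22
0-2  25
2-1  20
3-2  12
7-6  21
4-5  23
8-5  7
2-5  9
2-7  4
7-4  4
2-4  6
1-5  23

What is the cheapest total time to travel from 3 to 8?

Running Dijkstra from 3:
3: 0
1: 7  (via 3)
2: 12  (via 3)
7: 16  (via 2)
4: 18  (via 2)
5: 21  (via 2)
8: 28  (via 5)
Shortest route: 3–2–5–8 = 28 s.

28 s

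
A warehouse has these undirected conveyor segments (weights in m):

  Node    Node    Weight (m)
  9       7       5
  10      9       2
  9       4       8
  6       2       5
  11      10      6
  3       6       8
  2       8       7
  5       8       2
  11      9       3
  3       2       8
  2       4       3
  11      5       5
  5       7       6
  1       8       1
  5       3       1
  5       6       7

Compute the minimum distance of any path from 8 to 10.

12 m

Shortest distances from 8:
8: 0
1: 1  (via 8)
5: 2  (via 8)
3: 3  (via 5)
2: 7  (via 8)
11: 7  (via 5)
7: 8  (via 5)
6: 9  (via 5)
4: 10  (via 2)
9: 10  (via 11)
10: 12  (via 9)
Shortest route: 8–5–11–9–10 = 12 m.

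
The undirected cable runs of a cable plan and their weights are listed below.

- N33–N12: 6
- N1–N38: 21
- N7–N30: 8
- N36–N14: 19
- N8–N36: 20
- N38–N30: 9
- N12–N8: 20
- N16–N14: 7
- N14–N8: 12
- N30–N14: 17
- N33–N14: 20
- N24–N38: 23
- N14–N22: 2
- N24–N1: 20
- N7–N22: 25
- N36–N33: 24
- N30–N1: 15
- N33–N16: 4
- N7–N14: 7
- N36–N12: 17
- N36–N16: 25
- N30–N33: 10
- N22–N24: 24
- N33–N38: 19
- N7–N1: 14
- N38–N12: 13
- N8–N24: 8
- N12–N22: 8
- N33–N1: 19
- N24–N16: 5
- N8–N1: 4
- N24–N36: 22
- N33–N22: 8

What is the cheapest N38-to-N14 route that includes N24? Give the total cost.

35

Best N38 to N24: N38 → N24 costing 23
Shortest N24→N14: N24 → N16 → N14 = 12
Total via N24: 23 + 12 = 35.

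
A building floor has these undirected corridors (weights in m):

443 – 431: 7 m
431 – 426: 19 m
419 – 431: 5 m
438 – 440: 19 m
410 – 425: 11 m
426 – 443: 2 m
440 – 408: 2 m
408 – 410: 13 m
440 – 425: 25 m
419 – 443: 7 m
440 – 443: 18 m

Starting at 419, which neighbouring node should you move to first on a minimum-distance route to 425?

Compare a few routes:
419 - 443 - 440 - 425: 7+18+25 = 50
419 - 431 - 443 - 440 - 425: 5+7+18+25 = 55
419 - 443 - 440 - 408 - 410 - 425: 7+18+2+13+11 = 51
The minimum is 50 m via 419 - 443 - 440 - 425.
So from 419 the first move is to 443.

443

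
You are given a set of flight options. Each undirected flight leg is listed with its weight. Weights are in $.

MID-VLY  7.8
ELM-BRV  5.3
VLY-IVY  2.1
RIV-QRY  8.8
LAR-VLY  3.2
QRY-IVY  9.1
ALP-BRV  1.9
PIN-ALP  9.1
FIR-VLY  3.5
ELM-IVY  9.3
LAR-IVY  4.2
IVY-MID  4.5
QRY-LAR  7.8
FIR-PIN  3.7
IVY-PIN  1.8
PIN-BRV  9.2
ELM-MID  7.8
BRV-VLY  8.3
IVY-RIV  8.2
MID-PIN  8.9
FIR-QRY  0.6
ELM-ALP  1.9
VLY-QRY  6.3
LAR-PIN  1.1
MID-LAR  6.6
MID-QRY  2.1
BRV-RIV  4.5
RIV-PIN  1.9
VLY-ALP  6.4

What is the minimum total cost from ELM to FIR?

Settle nodes by increasing distance from ELM:
ELM: 0
ALP: 1.9  (via ELM)
BRV: 3.8  (via ALP)
MID: 7.8  (via ELM)
VLY: 8.3  (via ALP)
RIV: 8.3  (via BRV)
IVY: 9.3  (via ELM)
QRY: 9.9  (via MID)
PIN: 10.2  (via RIV)
FIR: 10.5  (via QRY)
Shortest route: ELM → MID → QRY → FIR = $10.5.

$10.5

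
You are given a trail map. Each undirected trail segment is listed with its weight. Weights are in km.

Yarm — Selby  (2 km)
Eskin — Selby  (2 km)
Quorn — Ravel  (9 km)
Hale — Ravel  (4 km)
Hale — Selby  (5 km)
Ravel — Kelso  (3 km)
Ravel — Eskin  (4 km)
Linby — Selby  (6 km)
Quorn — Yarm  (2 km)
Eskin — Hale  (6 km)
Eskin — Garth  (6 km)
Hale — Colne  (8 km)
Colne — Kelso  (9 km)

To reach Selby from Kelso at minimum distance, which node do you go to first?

Ravel

Candidate routes:
Kelso–Ravel–Hale–Selby: 3+4+5 = 12
Kelso–Ravel–Eskin–Selby: 3+4+2 = 9
Kelso–Ravel–Hale–Eskin–Selby: 3+4+6+2 = 15
Kelso–Ravel–Quorn–Yarm–Selby: 3+9+2+2 = 16
Cheapest is Kelso–Ravel–Eskin–Selby at 9 km.
So from Kelso the first move is to Ravel.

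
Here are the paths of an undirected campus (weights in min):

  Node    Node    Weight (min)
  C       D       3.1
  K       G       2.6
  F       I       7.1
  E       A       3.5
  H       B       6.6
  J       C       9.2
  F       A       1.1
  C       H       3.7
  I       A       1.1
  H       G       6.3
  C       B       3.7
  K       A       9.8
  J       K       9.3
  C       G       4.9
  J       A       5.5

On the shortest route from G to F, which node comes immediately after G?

Enumerating some paths:
G → K → J → A → F: 2.6+9.3+5.5+1.1 = 18.5
G → K → A → I → F: 2.6+9.8+1.1+7.1 = 20.6
G → K → A → F: 2.6+9.8+1.1 = 13.5
G → C → J → A → F: 4.9+9.2+5.5+1.1 = 20.7
The minimum is 13.5 min via G → K → A → F.
So from G the first move is to K.

K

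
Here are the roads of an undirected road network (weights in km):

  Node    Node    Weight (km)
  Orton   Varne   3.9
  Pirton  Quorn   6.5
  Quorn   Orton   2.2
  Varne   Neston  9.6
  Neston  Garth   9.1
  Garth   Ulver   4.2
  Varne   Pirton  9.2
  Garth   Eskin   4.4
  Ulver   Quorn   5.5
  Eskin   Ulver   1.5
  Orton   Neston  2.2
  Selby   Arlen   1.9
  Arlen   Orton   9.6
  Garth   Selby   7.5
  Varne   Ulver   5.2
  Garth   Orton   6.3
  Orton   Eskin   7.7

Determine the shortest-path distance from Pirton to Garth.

15 km

Candidate routes:
Pirton–Quorn–Ulver–Garth: 6.5+5.5+4.2 = 16.2
Pirton–Quorn–Orton–Garth: 6.5+2.2+6.3 = 15
The minimum is 15 km via Pirton–Quorn–Orton–Garth.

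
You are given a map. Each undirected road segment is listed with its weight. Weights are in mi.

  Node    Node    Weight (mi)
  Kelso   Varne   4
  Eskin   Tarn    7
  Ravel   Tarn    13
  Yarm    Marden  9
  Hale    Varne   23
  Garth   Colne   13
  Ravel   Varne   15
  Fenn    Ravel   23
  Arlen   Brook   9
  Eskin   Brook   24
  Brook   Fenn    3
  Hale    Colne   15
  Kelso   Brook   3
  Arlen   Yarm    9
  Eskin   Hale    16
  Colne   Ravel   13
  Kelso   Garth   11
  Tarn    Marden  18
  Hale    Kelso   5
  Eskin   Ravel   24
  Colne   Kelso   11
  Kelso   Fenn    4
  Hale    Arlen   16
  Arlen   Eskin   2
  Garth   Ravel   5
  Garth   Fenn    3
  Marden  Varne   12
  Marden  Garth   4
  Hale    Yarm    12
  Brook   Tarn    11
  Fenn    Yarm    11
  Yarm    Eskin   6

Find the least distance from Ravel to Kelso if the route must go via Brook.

Shortest Ravel→Brook: Ravel → Garth → Fenn → Brook = 11
Best Brook to Kelso: Brook → Kelso costing 3
Total via Brook: 11 + 3 = 14 mi.

14 mi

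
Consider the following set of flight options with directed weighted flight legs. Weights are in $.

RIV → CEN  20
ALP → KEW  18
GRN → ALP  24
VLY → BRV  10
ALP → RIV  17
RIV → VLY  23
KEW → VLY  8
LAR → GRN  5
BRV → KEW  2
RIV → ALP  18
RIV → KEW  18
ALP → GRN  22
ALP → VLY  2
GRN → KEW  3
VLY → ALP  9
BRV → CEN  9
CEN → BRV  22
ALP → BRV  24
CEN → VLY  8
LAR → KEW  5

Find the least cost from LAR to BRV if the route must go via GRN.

Best LAR to GRN: LAR → GRN costing 5
Best GRN to BRV: GRN → KEW → VLY → BRV costing 21
Total via GRN: 5 + 21 = $26.

$26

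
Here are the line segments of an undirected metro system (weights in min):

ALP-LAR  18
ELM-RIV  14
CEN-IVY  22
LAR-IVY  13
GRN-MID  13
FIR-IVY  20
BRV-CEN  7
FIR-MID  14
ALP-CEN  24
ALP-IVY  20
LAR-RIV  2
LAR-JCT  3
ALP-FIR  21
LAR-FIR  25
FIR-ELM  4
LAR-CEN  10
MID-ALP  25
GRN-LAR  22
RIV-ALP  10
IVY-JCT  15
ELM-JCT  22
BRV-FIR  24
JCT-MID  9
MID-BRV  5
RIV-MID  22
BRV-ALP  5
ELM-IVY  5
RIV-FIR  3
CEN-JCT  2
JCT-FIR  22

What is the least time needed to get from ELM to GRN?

31 min

Shortest distances from ELM:
ELM: 0
FIR: 4  (via ELM)
IVY: 5  (via ELM)
RIV: 7  (via FIR)
LAR: 9  (via RIV)
JCT: 12  (via LAR)
CEN: 14  (via JCT)
ALP: 17  (via RIV)
MID: 18  (via FIR)
BRV: 21  (via CEN)
GRN: 31  (via LAR)
Shortest route: ELM → FIR → RIV → LAR → GRN = 31 min.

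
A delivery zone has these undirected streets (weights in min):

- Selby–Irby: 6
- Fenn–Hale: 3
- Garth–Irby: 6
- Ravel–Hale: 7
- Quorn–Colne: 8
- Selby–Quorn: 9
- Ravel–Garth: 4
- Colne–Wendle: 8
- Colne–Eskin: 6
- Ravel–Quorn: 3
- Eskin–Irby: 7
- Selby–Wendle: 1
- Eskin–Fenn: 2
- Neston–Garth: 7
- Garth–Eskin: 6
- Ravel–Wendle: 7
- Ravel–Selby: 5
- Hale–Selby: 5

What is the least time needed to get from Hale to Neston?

18 min

Running Dijkstra from Hale:
Hale: 0
Fenn: 3  (via Hale)
Eskin: 5  (via Fenn)
Selby: 5  (via Hale)
Wendle: 6  (via Selby)
Ravel: 7  (via Hale)
Quorn: 10  (via Ravel)
Colne: 11  (via Eskin)
Garth: 11  (via Eskin)
Irby: 11  (via Selby)
Neston: 18  (via Garth)
Shortest route: Hale–Fenn–Eskin–Garth–Neston = 18 min.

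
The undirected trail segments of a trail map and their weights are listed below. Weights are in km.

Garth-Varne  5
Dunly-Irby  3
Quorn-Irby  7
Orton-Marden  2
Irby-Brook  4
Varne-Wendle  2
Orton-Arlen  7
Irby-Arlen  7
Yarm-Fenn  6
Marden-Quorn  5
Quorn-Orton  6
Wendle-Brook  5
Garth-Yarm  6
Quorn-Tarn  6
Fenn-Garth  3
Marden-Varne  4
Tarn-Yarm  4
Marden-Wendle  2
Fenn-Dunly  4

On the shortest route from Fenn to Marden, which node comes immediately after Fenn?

Enumerating some paths:
Fenn - Dunly - Irby - Brook - Wendle - Marden: 4+3+4+5+2 = 18
Fenn - Dunly - Irby - Quorn - Marden: 4+3+7+5 = 19
Fenn - Garth - Varne - Marden: 3+5+4 = 12
Cheapest is Fenn - Garth - Varne - Marden at 12 km.
So from Fenn the first move is to Garth.

Garth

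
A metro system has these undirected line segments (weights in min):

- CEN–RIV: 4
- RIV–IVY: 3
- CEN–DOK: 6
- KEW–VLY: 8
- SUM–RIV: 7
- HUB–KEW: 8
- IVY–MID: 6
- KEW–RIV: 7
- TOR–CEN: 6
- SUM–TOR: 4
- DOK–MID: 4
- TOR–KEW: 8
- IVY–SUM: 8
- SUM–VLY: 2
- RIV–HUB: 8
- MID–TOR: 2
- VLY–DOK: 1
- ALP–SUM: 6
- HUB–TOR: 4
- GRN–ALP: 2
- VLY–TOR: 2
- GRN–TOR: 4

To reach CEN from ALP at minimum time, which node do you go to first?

Candidate routes:
ALP - SUM - VLY - DOK - CEN: 6+2+1+6 = 15
ALP - GRN - TOR - VLY - DOK - CEN: 2+4+2+1+6 = 15
ALP - GRN - TOR - CEN: 2+4+6 = 12
ALP - SUM - VLY - TOR - CEN: 6+2+2+6 = 16
The minimum is 12 min via ALP - GRN - TOR - CEN.
So from ALP the first move is to GRN.

GRN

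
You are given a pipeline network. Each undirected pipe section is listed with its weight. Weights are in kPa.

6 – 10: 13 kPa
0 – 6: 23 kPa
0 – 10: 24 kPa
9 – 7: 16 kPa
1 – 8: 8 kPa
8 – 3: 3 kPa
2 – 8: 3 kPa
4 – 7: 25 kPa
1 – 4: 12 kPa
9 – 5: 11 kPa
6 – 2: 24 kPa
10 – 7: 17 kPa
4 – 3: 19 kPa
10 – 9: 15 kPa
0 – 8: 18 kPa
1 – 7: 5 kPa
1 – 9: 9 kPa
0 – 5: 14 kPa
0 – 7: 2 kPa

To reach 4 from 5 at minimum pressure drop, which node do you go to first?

Compare a few routes:
5 - 0 - 7 - 4: 14+2+25 = 41
5 - 9 - 1 - 4: 11+9+12 = 32
5 - 0 - 7 - 1 - 4: 14+2+5+12 = 33
Cheapest is 5 - 9 - 1 - 4 at 32 kPa.
So from 5 the first move is to 9.

9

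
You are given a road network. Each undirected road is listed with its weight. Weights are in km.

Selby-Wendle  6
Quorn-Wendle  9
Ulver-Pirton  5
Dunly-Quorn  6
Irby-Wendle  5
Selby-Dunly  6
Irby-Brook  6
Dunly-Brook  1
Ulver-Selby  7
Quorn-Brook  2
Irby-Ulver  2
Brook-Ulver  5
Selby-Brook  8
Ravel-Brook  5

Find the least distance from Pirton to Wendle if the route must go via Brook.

Shortest Pirton→Brook: Pirton–Ulver–Brook = 10
Best Brook to Wendle: Brook–Quorn–Wendle costing 11
Total via Brook: 10 + 11 = 21 km.

21 km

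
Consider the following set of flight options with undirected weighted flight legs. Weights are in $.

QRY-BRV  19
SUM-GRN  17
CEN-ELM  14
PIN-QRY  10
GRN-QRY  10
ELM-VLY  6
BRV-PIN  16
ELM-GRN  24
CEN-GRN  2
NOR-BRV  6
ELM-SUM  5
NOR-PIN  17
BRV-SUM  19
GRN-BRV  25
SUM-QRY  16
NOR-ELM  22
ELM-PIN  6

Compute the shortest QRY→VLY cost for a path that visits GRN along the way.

$32

Best QRY to GRN: QRY → GRN costing 10
Shortest GRN→VLY: GRN → CEN → ELM → VLY = 22
Total via GRN: 10 + 22 = $32.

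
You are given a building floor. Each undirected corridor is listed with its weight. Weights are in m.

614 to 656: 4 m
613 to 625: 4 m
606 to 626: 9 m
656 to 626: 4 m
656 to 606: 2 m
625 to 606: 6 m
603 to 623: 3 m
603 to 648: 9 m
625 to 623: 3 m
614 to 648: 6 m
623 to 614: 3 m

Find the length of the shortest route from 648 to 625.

Compare a few routes:
648 → 603 → 623 → 625: 9+3+3 = 15
648 → 614 → 656 → 606 → 625: 6+4+2+6 = 18
648 → 614 → 623 → 625: 6+3+3 = 12
Cheapest is 648 → 614 → 623 → 625 at 12 m.

12 m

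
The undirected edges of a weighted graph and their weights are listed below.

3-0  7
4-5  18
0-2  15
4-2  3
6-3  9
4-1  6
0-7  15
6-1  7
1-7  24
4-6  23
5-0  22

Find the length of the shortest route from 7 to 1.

Settle nodes by increasing distance from 7:
7: 0
0: 15  (via 7)
3: 22  (via 0)
1: 24  (via 7)
Shortest route: 7–1 = 24.

24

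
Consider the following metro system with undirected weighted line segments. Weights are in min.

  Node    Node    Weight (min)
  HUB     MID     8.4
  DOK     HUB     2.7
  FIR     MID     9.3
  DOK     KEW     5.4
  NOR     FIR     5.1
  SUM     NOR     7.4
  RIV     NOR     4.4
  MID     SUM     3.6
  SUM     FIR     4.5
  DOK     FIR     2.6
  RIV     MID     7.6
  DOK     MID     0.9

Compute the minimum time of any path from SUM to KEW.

9.9 min

Running Dijkstra from SUM:
SUM: 0
MID: 3.6  (via SUM)
DOK: 4.5  (via MID)
FIR: 4.5  (via SUM)
HUB: 7.2  (via DOK)
NOR: 7.4  (via SUM)
KEW: 9.9  (via DOK)
Shortest route: SUM → MID → DOK → KEW = 9.9 min.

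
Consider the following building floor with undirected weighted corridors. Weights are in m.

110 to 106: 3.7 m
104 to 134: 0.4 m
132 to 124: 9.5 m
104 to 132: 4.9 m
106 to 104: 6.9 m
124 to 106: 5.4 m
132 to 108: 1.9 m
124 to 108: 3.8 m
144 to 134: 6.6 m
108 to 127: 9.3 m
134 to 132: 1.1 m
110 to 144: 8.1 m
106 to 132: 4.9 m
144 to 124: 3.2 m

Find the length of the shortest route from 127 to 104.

Settle nodes by increasing distance from 127:
127: 0
108: 9.3  (via 127)
132: 11.2  (via 108)
134: 12.3  (via 132)
104: 12.7  (via 134)
Shortest route: 127 → 108 → 132 → 134 → 104 = 12.7 m.

12.7 m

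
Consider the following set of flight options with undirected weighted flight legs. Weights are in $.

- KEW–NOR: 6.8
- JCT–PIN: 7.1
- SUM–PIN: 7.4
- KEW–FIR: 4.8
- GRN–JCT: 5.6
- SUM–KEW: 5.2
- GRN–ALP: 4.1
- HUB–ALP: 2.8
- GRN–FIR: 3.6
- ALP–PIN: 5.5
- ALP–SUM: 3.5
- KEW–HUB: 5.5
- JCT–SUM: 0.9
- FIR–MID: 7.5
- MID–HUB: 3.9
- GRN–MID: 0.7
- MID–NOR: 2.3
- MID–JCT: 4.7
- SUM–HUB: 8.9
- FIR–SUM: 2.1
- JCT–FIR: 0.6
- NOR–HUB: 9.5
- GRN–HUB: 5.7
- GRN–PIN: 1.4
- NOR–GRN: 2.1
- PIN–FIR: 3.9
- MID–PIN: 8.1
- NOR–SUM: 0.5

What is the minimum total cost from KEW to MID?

$8

Running Dijkstra from KEW:
KEW: 0
FIR: 4.8  (via KEW)
SUM: 5.2  (via KEW)
JCT: 5.4  (via FIR)
HUB: 5.5  (via KEW)
NOR: 5.7  (via SUM)
GRN: 7.8  (via NOR)
MID: 8  (via NOR)
Shortest route: KEW–SUM–NOR–MID = $8.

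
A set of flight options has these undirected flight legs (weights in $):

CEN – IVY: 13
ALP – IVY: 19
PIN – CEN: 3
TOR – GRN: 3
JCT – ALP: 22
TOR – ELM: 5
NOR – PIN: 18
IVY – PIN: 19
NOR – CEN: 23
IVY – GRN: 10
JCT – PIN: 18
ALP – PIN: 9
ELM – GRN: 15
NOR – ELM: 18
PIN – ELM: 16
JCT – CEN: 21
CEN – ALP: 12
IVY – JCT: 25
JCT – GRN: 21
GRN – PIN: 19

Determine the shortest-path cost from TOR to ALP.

$30

Enumerating some paths:
TOR → GRN → IVY → ALP: 3+10+19 = 32
TOR → ELM → PIN → ALP: 5+16+9 = 30
TOR → GRN → PIN → ALP: 3+19+9 = 31
Cheapest is TOR → ELM → PIN → ALP at $30.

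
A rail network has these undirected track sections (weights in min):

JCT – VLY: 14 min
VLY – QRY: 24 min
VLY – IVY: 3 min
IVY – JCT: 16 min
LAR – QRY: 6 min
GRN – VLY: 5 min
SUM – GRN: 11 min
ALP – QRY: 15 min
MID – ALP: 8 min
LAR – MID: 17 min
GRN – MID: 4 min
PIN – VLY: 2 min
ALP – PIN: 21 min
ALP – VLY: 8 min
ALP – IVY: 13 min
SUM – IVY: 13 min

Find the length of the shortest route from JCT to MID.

23 min

Compare a few routes:
JCT → IVY → VLY → ALP → MID: 16+3+8+8 = 35
JCT → VLY → GRN → MID: 14+5+4 = 23
JCT → VLY → ALP → MID: 14+8+8 = 30
JCT → IVY → VLY → GRN → MID: 16+3+5+4 = 28
The minimum is 23 min via JCT → VLY → GRN → MID.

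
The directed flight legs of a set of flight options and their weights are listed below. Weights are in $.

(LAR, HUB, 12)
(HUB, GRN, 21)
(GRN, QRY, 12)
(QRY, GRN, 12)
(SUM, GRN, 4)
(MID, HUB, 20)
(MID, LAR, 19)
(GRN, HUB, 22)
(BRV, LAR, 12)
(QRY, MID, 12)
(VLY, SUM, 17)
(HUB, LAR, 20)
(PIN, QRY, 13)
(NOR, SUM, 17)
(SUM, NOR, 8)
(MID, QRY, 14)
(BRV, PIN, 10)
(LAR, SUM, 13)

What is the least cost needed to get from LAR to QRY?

$29

Running Dijkstra from LAR:
LAR: 0
HUB: 12  (via LAR)
SUM: 13  (via LAR)
GRN: 17  (via SUM)
NOR: 21  (via SUM)
QRY: 29  (via GRN)
Shortest route: LAR–SUM–GRN–QRY = $29.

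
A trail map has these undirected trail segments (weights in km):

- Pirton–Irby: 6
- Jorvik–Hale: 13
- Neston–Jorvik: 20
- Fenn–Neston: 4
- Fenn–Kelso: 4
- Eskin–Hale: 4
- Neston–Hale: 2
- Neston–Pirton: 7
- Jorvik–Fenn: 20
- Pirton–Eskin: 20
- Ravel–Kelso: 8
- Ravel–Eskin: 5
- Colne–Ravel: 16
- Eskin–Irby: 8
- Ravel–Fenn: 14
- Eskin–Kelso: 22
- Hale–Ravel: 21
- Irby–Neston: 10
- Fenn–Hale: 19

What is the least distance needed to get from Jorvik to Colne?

Running Dijkstra from Jorvik:
Jorvik: 0
Hale: 13  (via Jorvik)
Neston: 15  (via Hale)
Eskin: 17  (via Hale)
Fenn: 19  (via Neston)
Pirton: 22  (via Neston)
Ravel: 22  (via Eskin)
Kelso: 23  (via Fenn)
Irby: 25  (via Neston)
Colne: 38  (via Ravel)
Shortest route: Jorvik → Hale → Eskin → Ravel → Colne = 38 km.

38 km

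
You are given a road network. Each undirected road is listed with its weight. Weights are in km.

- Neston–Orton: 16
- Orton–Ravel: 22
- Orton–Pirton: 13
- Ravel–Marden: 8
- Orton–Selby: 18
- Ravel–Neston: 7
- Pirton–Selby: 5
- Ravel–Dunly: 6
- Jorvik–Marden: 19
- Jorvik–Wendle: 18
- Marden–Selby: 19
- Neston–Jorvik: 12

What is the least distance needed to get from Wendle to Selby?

Compare a few routes:
Wendle–Jorvik–Marden–Selby: 18+19+19 = 56
Wendle–Jorvik–Neston–Orton–Selby: 18+12+16+18 = 64
Wendle–Jorvik–Neston–Orton–Pirton–Selby: 18+12+16+13+5 = 64
The minimum is 56 km via Wendle–Jorvik–Marden–Selby.

56 km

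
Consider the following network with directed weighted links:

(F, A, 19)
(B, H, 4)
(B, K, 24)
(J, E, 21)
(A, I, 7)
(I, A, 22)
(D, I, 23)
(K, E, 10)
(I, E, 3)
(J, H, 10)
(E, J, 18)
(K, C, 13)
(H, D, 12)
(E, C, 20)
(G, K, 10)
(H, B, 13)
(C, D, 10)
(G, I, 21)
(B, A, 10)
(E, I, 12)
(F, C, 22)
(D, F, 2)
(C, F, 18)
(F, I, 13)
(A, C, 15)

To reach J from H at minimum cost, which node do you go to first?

Compare a few routes:
H → B → A → I → E → J: 13+10+7+3+18 = 51
H → D → F → I → E → J: 12+2+13+3+18 = 48
The minimum is 48 via H → D → F → I → E → J.
So from H the first move is to D.

D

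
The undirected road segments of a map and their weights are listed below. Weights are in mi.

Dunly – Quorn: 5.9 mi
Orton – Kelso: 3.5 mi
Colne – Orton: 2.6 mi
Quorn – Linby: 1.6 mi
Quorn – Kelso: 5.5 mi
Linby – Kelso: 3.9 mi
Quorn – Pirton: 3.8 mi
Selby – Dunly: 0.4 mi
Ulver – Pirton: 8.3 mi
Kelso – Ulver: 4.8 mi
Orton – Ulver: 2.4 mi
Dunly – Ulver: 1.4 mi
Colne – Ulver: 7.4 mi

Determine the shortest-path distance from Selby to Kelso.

6.6 mi

Running Dijkstra from Selby:
Selby: 0
Dunly: 0.4  (via Selby)
Ulver: 1.8  (via Dunly)
Orton: 4.2  (via Ulver)
Quorn: 6.3  (via Dunly)
Kelso: 6.6  (via Ulver)
Shortest route: Selby–Dunly–Ulver–Kelso = 6.6 mi.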